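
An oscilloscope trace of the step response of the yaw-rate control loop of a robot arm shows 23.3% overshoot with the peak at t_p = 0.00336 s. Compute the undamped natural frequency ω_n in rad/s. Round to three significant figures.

ω_n ≈ 1030 rad/s

The overshoot fixes ζ = −ln(OS)/√(π²+ln²(OS)) = 0.421.
t_p = π/ω_d ⇒ ω_d = 935 rad/s; then ω_n = ω_d/√(1−ζ²) = 1030 rad/s.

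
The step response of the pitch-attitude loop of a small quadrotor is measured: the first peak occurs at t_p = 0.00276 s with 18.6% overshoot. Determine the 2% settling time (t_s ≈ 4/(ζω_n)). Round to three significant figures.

t_s ≈ 0.00656 s

ζ from %OS: ζ = |ln 0.186|/√(π²+ln²0.186) = 0.472.
t_p = π/ω_d ⇒ ω_d = 1140 rad/s; then ω_n = ω_d/√(1−ζ²) = 1290 rad/s.
t_s ≈ 4/(ζω_n) = 4/(0.472·1290) = 0.00656 s.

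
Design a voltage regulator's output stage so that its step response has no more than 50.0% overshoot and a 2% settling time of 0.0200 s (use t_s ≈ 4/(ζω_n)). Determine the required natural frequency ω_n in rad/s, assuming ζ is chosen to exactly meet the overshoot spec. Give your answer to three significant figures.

Inverting the overshoot relation: ζ = |ln 0.500|/√(π² + ln²0.500) = 0.215.
From t_s ≈ 4/(ζω_n): ω_n = 4/(ζ·t_s) = 4/(0.215·0.0200) = 928 rad/s.

ω_n ≈ 928 rad/s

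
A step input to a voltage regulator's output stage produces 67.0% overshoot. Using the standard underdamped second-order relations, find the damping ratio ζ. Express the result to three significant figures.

ζ ≈ 0.126

Inverting the overshoot relation: ζ = |ln 0.670|/√(π² + ln²0.670) = 0.126.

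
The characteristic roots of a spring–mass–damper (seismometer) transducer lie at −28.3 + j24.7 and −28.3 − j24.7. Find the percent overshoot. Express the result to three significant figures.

|pole| = ω_n = √(28.3² + 24.7²) = 37.6 rad/s; ζ = cos θ = σ/ω_n = 0.753.
%OS = 100·exp(−πζ/√(1−ζ²)) = 2.73%.

%OS ≈ 2.73%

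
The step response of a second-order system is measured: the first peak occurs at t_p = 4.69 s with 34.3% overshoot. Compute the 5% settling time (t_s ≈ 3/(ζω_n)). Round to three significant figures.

The overshoot fixes ζ = −ln(OS)/√(π²+ln²(OS)) = 0.322.
From t_p = π/ω_d, ω_d = π/4.69 = 0.670 rad/s, so ω_n = ω_d/√(1−ζ²) = 0.708 rad/s.
t_s ≈ 3/(ζω_n) = 3/(0.322·0.708) = 13.1 s.

t_s ≈ 13.1 s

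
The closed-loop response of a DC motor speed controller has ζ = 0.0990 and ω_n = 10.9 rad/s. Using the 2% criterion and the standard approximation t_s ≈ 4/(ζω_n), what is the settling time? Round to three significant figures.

t_s ≈ 4/(ζω_n) = 4/(0.0990 × 10.9) = 3.71 s.

t_s ≈ 3.71 s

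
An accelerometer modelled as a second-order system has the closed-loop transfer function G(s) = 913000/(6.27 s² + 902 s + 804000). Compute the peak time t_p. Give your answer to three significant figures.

Dividing through by 6.27: denominator becomes s² + 143.9 s + 128200.
So ω_n = √128200 = 358 rad/s and ζ = 143.9/(2·358) = 0.201.
ω_d = ω_n√(1−ζ²) = 351 rad/s. t_p = π/ω_d = 0.00896 s.

t_p ≈ 0.00896 s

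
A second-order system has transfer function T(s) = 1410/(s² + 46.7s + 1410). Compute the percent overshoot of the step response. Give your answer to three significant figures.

%OS ≈ 8.25%

ω_n = √1410 = 37.5 rad/s; ζ = 46.7/(2·37.5) = 0.622.
%OS = 100·exp(−πζ/√(1−ζ²)) = 8.25%.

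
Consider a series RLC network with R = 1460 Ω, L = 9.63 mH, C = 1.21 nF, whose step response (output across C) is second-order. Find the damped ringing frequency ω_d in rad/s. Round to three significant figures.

For a series RLC circuit (capacitor voltage as output), ω_n = 1/√(LC) = 1/√(9.63 mH · 1.21 nF) = 293000 rad/s.
ζ = (R/2)·√(C/L) = (1460/2)·√(1.21 nF/9.63 mH) = 0.259.
ω_d = ω_n√(1−ζ²) = 283000 rad/s.

ω_d ≈ 283000 rad/s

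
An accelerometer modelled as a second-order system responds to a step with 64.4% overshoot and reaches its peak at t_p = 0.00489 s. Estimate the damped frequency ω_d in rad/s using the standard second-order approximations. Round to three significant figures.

t_p = π/ω_d, so ω_d = π/0.00489 = 642 rad/s.

ω_d ≈ 642 rad/s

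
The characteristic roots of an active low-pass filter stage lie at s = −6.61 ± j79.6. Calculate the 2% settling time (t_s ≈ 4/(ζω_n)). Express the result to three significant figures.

For poles at −σ ± jω_d, ζω_n = σ = 6.61, so t_s ≈ 4/σ = 0.605 s.

t_s ≈ 0.605 s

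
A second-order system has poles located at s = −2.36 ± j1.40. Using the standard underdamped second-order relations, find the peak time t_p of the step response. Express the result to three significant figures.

t_p ≈ 2.24 s

t_p = π/ω_d with ω_d = 1.40 (the imaginary part), so t_p = 2.24 s.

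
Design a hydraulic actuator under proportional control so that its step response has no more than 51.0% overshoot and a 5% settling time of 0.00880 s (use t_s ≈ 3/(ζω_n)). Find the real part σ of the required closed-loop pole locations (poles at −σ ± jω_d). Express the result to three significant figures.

The settling-time spec alone fixes σ = ζω_n = 3/t_s = 3/0.00880 = 341.
(Overshoot then fixes ζ = 0.210 and hence ω_d = σ·√(1−ζ²)/ζ = 1590 rad/s.)

σ ≈ 341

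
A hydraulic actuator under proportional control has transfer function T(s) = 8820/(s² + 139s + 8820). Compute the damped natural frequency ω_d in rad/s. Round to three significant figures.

Matching coefficients with s² + 2ζω_n s + ω_n² gives ω_n² = 8820 ⇒ ω_n = 93.9 rad/s, and ζ = 139/(2ω_n) = 0.740.
ω_d = 93.9·√(1 − 0.740²) = 63.2 rad/s.

ω_d ≈ 63.2 rad/s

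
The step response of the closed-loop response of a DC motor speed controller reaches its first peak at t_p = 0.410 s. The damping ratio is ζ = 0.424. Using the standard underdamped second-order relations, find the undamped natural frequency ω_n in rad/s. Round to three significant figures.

Peak time t_p = π/ω_d, so ω_d = π/t_p = π/0.410 = 7.66 rad/s.
ω_n = ω_d/√(1−ζ²) = 7.66/√0.820 = 8.46 rad/s.

ω_n ≈ 8.46 rad/s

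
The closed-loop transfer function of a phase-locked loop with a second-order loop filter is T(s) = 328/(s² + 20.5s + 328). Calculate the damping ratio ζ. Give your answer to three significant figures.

ζ ≈ 0.566

Matching coefficients with s² + 2ζω_n s + ω_n² gives ω_n² = 328 ⇒ ω_n = 18.1 rad/s, and ζ = 20.5/(2ω_n) = 0.566.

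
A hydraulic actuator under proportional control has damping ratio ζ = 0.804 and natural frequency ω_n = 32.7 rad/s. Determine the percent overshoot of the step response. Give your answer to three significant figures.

%OS ≈ 1.43%

For an underdamped second-order system, %OS = 100·exp(−πζ/√(1−ζ²)).
πζ/√(1−ζ²) = π·0.804/√(1−0.646) = 4.248, so %OS = 100·e^(−4.248) = 1.43%.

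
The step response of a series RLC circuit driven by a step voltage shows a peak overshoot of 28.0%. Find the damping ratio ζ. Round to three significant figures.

From %OS = 100·exp(−πζ/√(1−ζ²)), invert to get ζ = −ln(OS)/√(π² + ln²(OS)) with OS = 0.280.
−ln 0.280 = 1.273, so ζ = 1.273/√(π² + 1.620) = 0.376.

ζ ≈ 0.376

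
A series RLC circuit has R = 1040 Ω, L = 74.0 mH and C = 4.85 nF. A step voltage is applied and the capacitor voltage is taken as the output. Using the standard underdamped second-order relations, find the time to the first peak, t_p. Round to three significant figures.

t_p ≈ 0.0000601 s

For a series RLC circuit (capacitor voltage as output), ω_n = 1/√(LC) = 1/√(74.0 mH · 4.85 nF) = 52800 rad/s.
ζ = (R/2)·√(C/L) = (1040/2)·√(4.85 nF/74.0 mH) = 0.133.
The damped frequency ω_d = ω_n√(1−ζ²) = 52300 rad/s. t_p = π/ω_d = 0.0000601 s.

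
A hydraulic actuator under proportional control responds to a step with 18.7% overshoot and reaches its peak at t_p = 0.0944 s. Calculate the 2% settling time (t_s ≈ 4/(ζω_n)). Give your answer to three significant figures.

The overshoot fixes ζ = −ln(OS)/√(π²+ln²(OS)) = 0.471.
t_p = π/ω_d ⇒ ω_d = 33.3 rad/s; then ω_n = ω_d/√(1−ζ²) = 37.7 rad/s.
t_s ≈ 4/(ζω_n) = 4/(0.471·37.7) = 0.225 s.

t_s ≈ 0.225 s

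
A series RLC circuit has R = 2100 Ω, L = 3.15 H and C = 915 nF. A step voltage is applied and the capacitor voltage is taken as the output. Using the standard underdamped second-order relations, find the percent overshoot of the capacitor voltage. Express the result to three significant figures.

%OS ≈ 11.6%

For a series RLC circuit (capacitor voltage as output), ω_n = 1/√(LC) = 1/√(3.15 H · 915 nF) = 589 rad/s.
ζ = (R/2)·√(C/L) = (2100/2)·√(915 nF/3.15 H) = 0.566.
Overshoot: exp(−π·0.566/√(1−0.566²)) = 0.116, i.e. 11.6%.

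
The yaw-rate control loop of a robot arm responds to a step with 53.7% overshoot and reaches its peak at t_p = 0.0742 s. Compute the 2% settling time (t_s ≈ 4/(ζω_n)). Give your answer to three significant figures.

t_s ≈ 0.477 s

From the overshoot, ζ = −ln(OS)/√(π²+ln²(OS)) = 0.194.
t_p = π/ω_d ⇒ ω_d = 42.3 rad/s; then ω_n = ω_d/√(1−ζ²) = 43.2 rad/s.
t_s ≈ 4/(ζω_n) = 4/(0.194·43.2) = 0.477 s.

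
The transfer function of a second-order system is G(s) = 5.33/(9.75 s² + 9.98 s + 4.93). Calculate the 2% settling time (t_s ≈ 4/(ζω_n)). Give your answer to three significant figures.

t_s ≈ 7.82 s

Dividing through by 9.75: denominator becomes s² + 1.024 s + 0.5056.
So ω_n = √0.5056 = 0.711 rad/s and ζ = 1.024/(2·0.711) = 0.720.
t_s ≈ 4/(ζω_n) = 7.82 s.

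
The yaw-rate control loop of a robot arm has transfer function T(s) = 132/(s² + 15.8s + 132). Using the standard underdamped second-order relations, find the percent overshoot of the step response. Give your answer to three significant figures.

ω_n = √132 = 11.5 rad/s; ζ = 15.8/(2·11.5) = 0.688.
%OS = 100 e^{−πζ/√(1−ζ²)} with ζ = 0.688 gives 5.10%.

%OS ≈ 5.10%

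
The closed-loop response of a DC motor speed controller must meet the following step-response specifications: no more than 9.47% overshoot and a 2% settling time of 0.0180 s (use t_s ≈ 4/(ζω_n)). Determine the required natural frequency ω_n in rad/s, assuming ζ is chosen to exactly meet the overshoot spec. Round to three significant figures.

ω_n ≈ 370 rad/s

From %OS = 100·exp(−πζ/√(1−ζ²)), invert to get ζ = −ln(OS)/√(π² + ln²(OS)) with OS = 0.0947.
−ln 0.0947 = 2.357, so ζ = 2.357/√(π² + 5.556) = 0.600.
Then ω_n = 4/(ζ t_s) = 4/(0.600 × 0.0180) = 370 rad/s.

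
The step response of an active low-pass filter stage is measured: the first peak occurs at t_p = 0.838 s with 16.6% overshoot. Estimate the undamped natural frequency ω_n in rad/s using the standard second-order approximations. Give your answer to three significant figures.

ω_n ≈ 4.32 rad/s

ζ from %OS: ζ = |ln 0.166|/√(π²+ln²0.166) = 0.496.
From t_p = π/ω_d, ω_d = π/0.838 = 3.75 rad/s, so ω_n = ω_d/√(1−ζ²) = 4.32 rad/s.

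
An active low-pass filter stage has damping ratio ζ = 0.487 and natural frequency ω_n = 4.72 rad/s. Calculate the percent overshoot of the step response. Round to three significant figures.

For an underdamped second-order system, %OS = 100·exp(−πζ/√(1−ζ²)).
πζ/√(1−ζ²) = π·0.487/√(1−0.237) = 1.752, so %OS = 100·e^(−1.752) = 17.3%.

%OS ≈ 17.3%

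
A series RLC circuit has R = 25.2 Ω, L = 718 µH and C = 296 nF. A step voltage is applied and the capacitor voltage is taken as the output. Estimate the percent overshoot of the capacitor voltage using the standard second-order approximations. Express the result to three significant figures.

%OS ≈ 43.5%

For a series RLC circuit (capacitor voltage as output), ω_n = 1/√(LC) = 1/√(718 µH · 296 nF) = 68600 rad/s.
ζ = (R/2)·√(C/L) = (25.2/2)·√(296 nF/718 µH) = 0.256.
%OS = 100·exp(−πζ/√(1−ζ²)) = 43.5%.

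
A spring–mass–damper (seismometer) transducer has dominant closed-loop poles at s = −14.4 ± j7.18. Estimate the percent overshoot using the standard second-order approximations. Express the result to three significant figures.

%OS ≈ 0.184%

|pole| = ω_n = √(14.4² + 7.18²) = 16.1 rad/s; ζ = cos θ = σ/ω_n = 0.895.
Overshoot: exp(−π·0.895/√(1−0.895²)) = 0.00184, i.e. 0.184%.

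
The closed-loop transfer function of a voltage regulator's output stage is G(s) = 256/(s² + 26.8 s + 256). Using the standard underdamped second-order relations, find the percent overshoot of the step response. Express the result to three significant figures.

ω_n = √256 = 16.0 rad/s; ζ = 26.8/(2·16.0) = 0.838.
%OS = 100·exp(−πζ/√(1−ζ²)) = 0.811%.

%OS ≈ 0.811%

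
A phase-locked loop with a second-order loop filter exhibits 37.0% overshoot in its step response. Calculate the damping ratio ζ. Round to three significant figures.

ζ ≈ 0.302

ζ = −ln(OS)/√(π² + (ln OS)²). With OS = 0.370, ln OS = −0.9943 and ζ = 0.9943/3.295 = 0.302.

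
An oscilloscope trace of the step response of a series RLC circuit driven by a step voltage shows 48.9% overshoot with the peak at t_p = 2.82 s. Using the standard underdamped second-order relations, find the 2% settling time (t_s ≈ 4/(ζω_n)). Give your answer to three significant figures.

t_s ≈ 15.8 s

From the overshoot, ζ = −ln(OS)/√(π²+ln²(OS)) = 0.222.
From t_p = π/ω_d, ω_d = π/2.82 = 1.11 rad/s, so ω_n = ω_d/√(1−ζ²) = 1.14 rad/s.
t_s ≈ 4/(ζω_n) = 4/(0.222·1.14) = 15.8 s.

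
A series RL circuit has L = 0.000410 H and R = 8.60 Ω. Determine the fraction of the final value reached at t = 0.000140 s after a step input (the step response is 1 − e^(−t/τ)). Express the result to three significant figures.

τ = L/R = 0.000410/8.60 = 0.0000477 s.
y(t)/y_∞ = 1 − e^(−t/τ) = 1 − e^(−0.000140/0.0000477) = 1 − e^(−2.94) = 0.947.

y/y_∞ ≈ 0.947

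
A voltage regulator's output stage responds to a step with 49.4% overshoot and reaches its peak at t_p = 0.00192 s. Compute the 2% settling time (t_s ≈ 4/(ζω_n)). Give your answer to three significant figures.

The overshoot fixes ζ = −ln(OS)/√(π²+ln²(OS)) = 0.219.
t_p = π/ω_d ⇒ ω_d = 1640 rad/s; then ω_n = ω_d/√(1−ζ²) = 1680 rad/s.
t_s ≈ 4/(ζω_n) = 4/(0.219·1680) = 0.0109 s.

t_s ≈ 0.0109 s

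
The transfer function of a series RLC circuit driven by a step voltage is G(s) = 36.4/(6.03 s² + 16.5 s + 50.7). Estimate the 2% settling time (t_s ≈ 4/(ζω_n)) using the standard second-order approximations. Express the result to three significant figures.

t_s ≈ 2.92 s

Dividing through by 6.03: denominator becomes s² + 2.736 s + 8.408.
So ω_n = √8.408 = 2.90 rad/s and ζ = 2.736/(2·2.90) = 0.472.
t_s ≈ 4/(ζω_n) = 2.92 s.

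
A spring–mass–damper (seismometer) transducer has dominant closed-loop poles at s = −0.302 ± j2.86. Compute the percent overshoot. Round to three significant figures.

|pole| = ω_n = √(0.302² + 2.86²) = 2.88 rad/s; ζ = cos θ = σ/ω_n = 0.105.
%OS = 100·exp(−πζ/√(1−ζ²)) = 71.8%.

%OS ≈ 71.8%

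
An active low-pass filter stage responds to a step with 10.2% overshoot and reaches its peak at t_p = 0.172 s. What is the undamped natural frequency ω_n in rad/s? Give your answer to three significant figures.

ω_n ≈ 22.6 rad/s

From the overshoot, ζ = −ln(OS)/√(π²+ln²(OS)) = 0.588.
t_p = π/ω_d ⇒ ω_d = 18.3 rad/s; then ω_n = ω_d/√(1−ζ²) = 22.6 rad/s.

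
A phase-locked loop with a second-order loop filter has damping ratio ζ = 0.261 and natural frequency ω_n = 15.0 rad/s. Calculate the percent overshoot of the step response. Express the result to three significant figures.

%OS ≈ 42.8%

For an underdamped second-order system, %OS = 100·exp(−πζ/√(1−ζ²)).
πζ/√(1−ζ²) = π·0.261/√(1−0.0681) = 0.8494, so %OS = 100·e^(−0.8494) = 42.8%.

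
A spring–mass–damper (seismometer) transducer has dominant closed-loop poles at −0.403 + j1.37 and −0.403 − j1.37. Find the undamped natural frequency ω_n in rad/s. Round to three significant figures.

The poles are at −σ ± jω_d with σ = 0.403 and ω_d = 1.37, so ω_n = √(σ²+ω_d²) = 1.43 rad/s and ζ = σ/ω_n = 0.282.

ω_n ≈ 1.43 rad/s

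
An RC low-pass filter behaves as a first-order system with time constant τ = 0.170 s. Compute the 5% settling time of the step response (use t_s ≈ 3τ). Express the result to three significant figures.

t_s ≈ 0.510 s

t_s ≈ 3τ = 0.510 s.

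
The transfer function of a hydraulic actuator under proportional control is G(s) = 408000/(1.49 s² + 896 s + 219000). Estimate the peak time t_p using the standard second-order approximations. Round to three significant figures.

Dividing through by 1.49: denominator becomes s² + 601.3 s + 147000.
So ω_n = √147000 = 383 rad/s and ζ = 601.3/(2·383) = 0.784.
ω_d = ω_n√(1−ζ²) = 238 rad/s. t_p = π/ω_d = 0.0132 s.

t_p ≈ 0.0132 s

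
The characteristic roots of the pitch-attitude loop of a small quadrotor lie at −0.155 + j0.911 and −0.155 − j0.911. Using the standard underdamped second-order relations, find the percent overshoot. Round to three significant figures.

With σ = 0.155, ω_d = 0.911: ω_n = √(σ²+ω_d²) = 0.924 rad/s, ζ = σ/ω_n = 0.168.
%OS = 100 e^{−πζ/√(1−ζ²)} with ζ = 0.168 gives 58.6%.

%OS ≈ 58.6%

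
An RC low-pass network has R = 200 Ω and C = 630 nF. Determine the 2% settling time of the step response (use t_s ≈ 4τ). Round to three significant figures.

τ = RC = 200 × 630 nF = 0.000126 s.
t_s ≈ 4τ = 0.000504 s.

t_s ≈ 0.000504 s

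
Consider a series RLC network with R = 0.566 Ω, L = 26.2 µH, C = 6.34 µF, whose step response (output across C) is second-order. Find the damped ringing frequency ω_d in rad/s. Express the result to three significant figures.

ω_d ≈ 76800 rad/s

For a series RLC circuit (capacitor voltage as output), ω_n = 1/√(LC) = 1/√(26.2 µH · 6.34 µF) = 77600 rad/s.
ζ = (R/2)·√(C/L) = (0.566/2)·√(6.34 µF/26.2 µH) = 0.139.
The damped frequency ω_d = ω_n√(1−ζ²) = 76800 rad/s.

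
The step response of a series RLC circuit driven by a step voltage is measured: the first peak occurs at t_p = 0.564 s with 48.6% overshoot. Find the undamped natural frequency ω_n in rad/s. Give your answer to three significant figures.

ω_n ≈ 5.72 rad/s

From the overshoot, ζ = −ln(OS)/√(π²+ln²(OS)) = 0.224.
t_p = π/ω_d ⇒ ω_d = 5.57 rad/s; then ω_n = ω_d/√(1−ζ²) = 5.72 rad/s.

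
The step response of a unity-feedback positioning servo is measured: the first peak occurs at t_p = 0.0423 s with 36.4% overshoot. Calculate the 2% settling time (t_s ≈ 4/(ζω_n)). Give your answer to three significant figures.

t_s ≈ 0.167 s

ζ from %OS: ζ = |ln 0.364|/√(π²+ln²0.364) = 0.306.
From t_p = π/ω_d, ω_d = π/0.0423 = 74.3 rad/s, so ω_n = ω_d/√(1−ζ²) = 78.0 rad/s.
t_s ≈ 4/(ζω_n) = 4/(0.306·78.0) = 0.167 s.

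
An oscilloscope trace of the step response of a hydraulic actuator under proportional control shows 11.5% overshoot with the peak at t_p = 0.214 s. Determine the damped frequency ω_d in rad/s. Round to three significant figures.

t_p = π/ω_d, so ω_d = π/0.214 = 14.7 rad/s.

ω_d ≈ 14.7 rad/s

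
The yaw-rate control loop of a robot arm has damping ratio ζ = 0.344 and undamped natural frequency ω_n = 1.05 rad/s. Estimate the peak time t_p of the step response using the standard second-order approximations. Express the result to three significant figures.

The damped frequency is ω_d = ω_n√(1−ζ²) = 1.05·√(1−0.118) = 0.986 rad/s.
Peak time t_p = π/ω_d = π/0.986 = 3.19 s.

t_p ≈ 3.19 s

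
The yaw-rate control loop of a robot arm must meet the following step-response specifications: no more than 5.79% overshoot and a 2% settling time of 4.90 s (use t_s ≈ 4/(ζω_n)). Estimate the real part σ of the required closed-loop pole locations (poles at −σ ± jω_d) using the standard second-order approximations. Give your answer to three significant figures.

The settling-time spec alone fixes σ = ζω_n = 4/t_s = 4/4.90 = 0.816.
(Overshoot then fixes ζ = 0.672 and hence ω_d = σ·√(1−ζ²)/ζ = 0.900 rad/s.)

σ ≈ 0.816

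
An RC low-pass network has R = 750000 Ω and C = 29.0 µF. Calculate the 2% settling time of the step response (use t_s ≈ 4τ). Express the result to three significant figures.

τ = RC = 750000 × 29.0 µF = 21.8 s.
t_s ≈ 4τ = 87.0 s.

t_s ≈ 87.0 s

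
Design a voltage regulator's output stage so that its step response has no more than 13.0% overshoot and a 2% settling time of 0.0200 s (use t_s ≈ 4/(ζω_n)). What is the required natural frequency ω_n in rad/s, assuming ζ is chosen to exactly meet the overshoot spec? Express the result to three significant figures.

ω_n ≈ 367 rad/s

From %OS = 100·exp(−πζ/√(1−ζ²)), invert to get ζ = −ln(OS)/√(π² + ln²(OS)) with OS = 0.130.
−ln 0.130 = 2.040, so ζ = 2.040/√(π² + 4.163) = 0.545.
From t_s ≈ 4/(ζω_n): ω_n = 4/(ζ·t_s) = 4/(0.545·0.0200) = 367 rad/s.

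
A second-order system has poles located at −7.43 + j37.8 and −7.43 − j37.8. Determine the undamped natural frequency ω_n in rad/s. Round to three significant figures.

With σ = 7.43, ω_d = 37.8: ω_n = √(σ²+ω_d²) = 38.5 rad/s, ζ = σ/ω_n = 0.193.

ω_n ≈ 38.5 rad/s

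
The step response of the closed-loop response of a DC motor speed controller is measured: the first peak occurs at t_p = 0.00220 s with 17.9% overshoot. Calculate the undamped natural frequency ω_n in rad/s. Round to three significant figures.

ζ from %OS: ζ = |ln 0.179|/√(π²+ln²0.179) = 0.480.
t_p = π/ω_d ⇒ ω_d = 1430 rad/s; then ω_n = ω_d/√(1−ζ²) = 1630 rad/s.

ω_n ≈ 1630 rad/s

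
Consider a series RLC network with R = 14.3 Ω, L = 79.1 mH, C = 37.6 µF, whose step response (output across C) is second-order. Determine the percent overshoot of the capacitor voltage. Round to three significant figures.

For a series RLC circuit (capacitor voltage as output), ω_n = 1/√(LC) = 1/√(79.1 mH · 37.6 µF) = 580 rad/s.
ζ = (R/2)·√(C/L) = (14.3/2)·√(37.6 µF/79.1 mH) = 0.156.
%OS = 100·exp(−πζ/√(1−ζ²)) = 60.9%.

%OS ≈ 60.9%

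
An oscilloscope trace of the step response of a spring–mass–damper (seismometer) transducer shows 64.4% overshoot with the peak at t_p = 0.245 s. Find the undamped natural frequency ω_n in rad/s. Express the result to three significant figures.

ω_n ≈ 12.9 rad/s

ζ from %OS: ζ = |ln 0.644|/√(π²+ln²0.644) = 0.139.
t_p = π/ω_d ⇒ ω_d = 12.8 rad/s; then ω_n = ω_d/√(1−ζ²) = 12.9 rad/s.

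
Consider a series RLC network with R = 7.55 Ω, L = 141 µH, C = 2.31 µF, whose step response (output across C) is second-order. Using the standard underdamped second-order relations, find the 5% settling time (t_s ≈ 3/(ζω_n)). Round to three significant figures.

t_s ≈ 0.000112 s

For a series RLC circuit (capacitor voltage as output), ω_n = 1/√(LC) = 1/√(141 µH · 2.31 µF) = 55400 rad/s.
ζ = (R/2)·√(C/L) = (7.55/2)·√(2.31 µF/141 µH) = 0.483.
t_s ≈ 3/(ζω_n) = 0.000112 s.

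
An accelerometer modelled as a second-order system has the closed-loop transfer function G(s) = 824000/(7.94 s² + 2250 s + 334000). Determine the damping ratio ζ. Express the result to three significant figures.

ζ ≈ 0.691

Dividing through by 7.94: denominator becomes s² + 283.4 s + 42070.
So ω_n = √42070 = 205 rad/s and ζ = 283.4/(2·205) = 0.691.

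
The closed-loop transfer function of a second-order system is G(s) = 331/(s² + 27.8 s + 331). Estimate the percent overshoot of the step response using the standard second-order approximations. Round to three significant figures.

%OS ≈ 2.42%

Comparing the denominator to s² + 2ζω_n s + ω_n²: ω_n = √331 = 18.2 rad/s, and 2ζω_n = 27.8 so ζ = 27.8/(2·18.2) = 0.764.
Overshoot: exp(−π·0.764/√(1−0.764²)) = 0.0242, i.e. 2.42%.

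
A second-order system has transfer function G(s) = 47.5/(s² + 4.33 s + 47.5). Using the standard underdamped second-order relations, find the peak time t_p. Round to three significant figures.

t_p ≈ 0.480 s

Comparing the denominator to s² + 2ζω_n s + ω_n²: ω_n = √47.5 = 6.89 rad/s, and 2ζω_n = 4.33 so ζ = 4.33/(2·6.89) = 0.314.
ω_d = ω_n√(1−ζ²) = 6.54 rad/s. Then t_p = π/ω_d = 0.480 s.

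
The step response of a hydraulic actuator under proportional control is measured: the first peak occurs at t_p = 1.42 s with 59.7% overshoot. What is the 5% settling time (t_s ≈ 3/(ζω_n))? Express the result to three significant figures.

t_s ≈ 8.26 s

ζ from %OS: ζ = |ln 0.597|/√(π²+ln²0.597) = 0.162.
t_p = π/ω_d ⇒ ω_d = 2.21 rad/s; then ω_n = ω_d/√(1−ζ²) = 2.24 rad/s.
t_s ≈ 3/(ζω_n) = 3/(0.162·2.24) = 8.26 s.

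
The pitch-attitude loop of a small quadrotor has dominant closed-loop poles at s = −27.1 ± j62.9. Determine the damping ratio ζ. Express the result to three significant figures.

ζ ≈ 0.396

|pole| = ω_n = √(27.1² + 62.9²) = 68.5 rad/s; ζ = cos θ = σ/ω_n = 0.396.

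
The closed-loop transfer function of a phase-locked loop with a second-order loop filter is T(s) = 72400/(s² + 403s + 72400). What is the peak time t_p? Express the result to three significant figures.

t_p ≈ 0.0176 s

Matching coefficients with s² + 2ζω_n s + ω_n² gives ω_n² = 72400 ⇒ ω_n = 269 rad/s, and ζ = 403/(2ω_n) = 0.749.
The damped frequency ω_d = ω_n√(1−ζ²) = 178 rad/s. Then t_p = π/ω_d = 0.0176 s.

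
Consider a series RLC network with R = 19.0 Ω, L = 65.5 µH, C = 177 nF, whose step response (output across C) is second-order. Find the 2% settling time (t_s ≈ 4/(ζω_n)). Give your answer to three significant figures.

t_s ≈ 0.0000276 s

For a series RLC circuit (capacitor voltage as output), ω_n = 1/√(LC) = 1/√(65.5 µH · 177 nF) = 294000 rad/s.
ζ = (R/2)·√(C/L) = (19.0/2)·√(177 nF/65.5 µH) = 0.494.
t_s ≈ 4/(ζω_n) = 0.0000276 s.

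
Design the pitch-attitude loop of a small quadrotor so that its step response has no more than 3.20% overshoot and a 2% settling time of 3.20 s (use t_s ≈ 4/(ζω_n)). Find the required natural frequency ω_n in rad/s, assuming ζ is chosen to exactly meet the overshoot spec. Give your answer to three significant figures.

ζ = −ln(OS)/√(π² + (ln OS)²). With OS = 0.0320, ln OS = −3.442 and ζ = 3.442/4.660 = 0.739.
Then ω_n = 4/(ζ t_s) = 4/(0.739 × 3.20) = 1.69 rad/s.

ω_n ≈ 1.69 rad/s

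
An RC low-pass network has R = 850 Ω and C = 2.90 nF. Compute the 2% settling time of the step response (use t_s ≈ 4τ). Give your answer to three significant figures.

τ = RC = 850 × 2.90 nF = 0.00000247 s.
t_s ≈ 4τ = 0.00000986 s.

t_s ≈ 0.00000986 s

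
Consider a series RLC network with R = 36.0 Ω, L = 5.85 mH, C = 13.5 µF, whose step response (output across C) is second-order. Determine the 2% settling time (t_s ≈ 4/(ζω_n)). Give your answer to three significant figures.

t_s ≈ 0.00130 s

For a series RLC circuit (capacitor voltage as output), ω_n = 1/√(LC) = 1/√(5.85 mH · 13.5 µF) = 3560 rad/s.
ζ = (R/2)·√(C/L) = (36.0/2)·√(13.5 µF/5.85 mH) = 0.865.
t_s ≈ 4/(ζω_n) = 0.00130 s.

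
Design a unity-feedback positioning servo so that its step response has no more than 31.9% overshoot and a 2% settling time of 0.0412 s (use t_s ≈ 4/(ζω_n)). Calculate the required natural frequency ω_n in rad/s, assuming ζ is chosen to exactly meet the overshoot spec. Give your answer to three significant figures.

ω_n ≈ 284 rad/s

ζ = −ln(OS)/√(π² + (ln OS)²). With OS = 0.319, ln OS = −1.143 and ζ = 1.143/3.343 = 0.342.
Then ω_n = 4/(ζ t_s) = 4/(0.342 × 0.0412) = 284 rad/s.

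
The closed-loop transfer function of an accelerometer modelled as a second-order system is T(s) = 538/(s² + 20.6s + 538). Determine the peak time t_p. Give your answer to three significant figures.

t_p ≈ 0.151 s

ω_n = √538 = 23.2 rad/s; ζ = 20.6/(2·23.2) = 0.444.
ω_d = 23.2·√(1 − 0.444²) = 20.8 rad/s. Then t_p = π/ω_d = 0.151 s.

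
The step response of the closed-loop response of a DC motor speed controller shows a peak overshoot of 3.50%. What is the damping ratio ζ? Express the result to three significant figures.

ζ ≈ 0.730

From %OS = 100·exp(−πζ/√(1−ζ²)), invert to get ζ = −ln(OS)/√(π² + ln²(OS)) with OS = 0.0350.
−ln 0.0350 = 3.352, so ζ = 3.352/√(π² + 11.24) = 0.730.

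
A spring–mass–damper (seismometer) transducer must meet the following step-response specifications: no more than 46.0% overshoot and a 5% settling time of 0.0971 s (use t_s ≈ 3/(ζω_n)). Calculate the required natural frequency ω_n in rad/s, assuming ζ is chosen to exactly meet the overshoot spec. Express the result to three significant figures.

Inverting the overshoot relation: ζ = |ln 0.460|/√(π² + ln²0.460) = 0.240.
From t_s ≈ 3/(ζω_n): ω_n = 3/(ζ·t_s) = 3/(0.240·0.0971) = 129 rad/s.

ω_n ≈ 129 rad/s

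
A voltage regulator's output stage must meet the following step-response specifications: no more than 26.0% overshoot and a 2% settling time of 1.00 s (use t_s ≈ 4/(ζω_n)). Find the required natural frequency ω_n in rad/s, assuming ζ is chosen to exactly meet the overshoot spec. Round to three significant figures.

Inverting the overshoot relation: ζ = |ln 0.260|/√(π² + ln²0.260) = 0.394.
Then ω_n = 4/(ζ t_s) = 4/(0.394 × 1.00) = 10.2 rad/s.

ω_n ≈ 10.2 rad/s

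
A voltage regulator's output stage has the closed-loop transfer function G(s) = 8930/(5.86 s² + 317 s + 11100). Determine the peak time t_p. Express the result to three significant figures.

t_p ≈ 0.0921 s

Dividing through by 5.86: denominator becomes s² + 54.10 s + 1894.
So ω_n = √1894 = 43.5 rad/s and ζ = 54.10/(2·43.5) = 0.621.
ω_d = 43.5·√(1 − 0.621²) = 34.1 rad/s. t_p = π/ω_d = 0.0921 s.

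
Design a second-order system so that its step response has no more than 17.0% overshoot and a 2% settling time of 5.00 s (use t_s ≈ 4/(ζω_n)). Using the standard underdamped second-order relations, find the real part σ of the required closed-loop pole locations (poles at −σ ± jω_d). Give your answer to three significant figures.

The settling-time spec alone fixes σ = ζω_n = 4/t_s = 4/5.00 = 0.800.
(Overshoot then fixes ζ = 0.491 and hence ω_d = σ·√(1−ζ²)/ζ = 1.42 rad/s.)

σ ≈ 0.800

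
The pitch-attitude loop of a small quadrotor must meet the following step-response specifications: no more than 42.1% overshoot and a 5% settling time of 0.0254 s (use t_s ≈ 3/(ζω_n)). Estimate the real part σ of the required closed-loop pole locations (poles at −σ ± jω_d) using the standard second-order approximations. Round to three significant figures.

The settling-time spec alone fixes σ = ζω_n = 3/t_s = 3/0.0254 = 118.
(Overshoot then fixes ζ = 0.265 and hence ω_d = σ·√(1−ζ²)/ζ = 429 rad/s.)

σ ≈ 118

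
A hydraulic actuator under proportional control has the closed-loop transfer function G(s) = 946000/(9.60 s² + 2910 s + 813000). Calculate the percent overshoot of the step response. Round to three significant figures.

%OS ≈ 14.7%

Dividing through by 9.60: denominator becomes s² + 303.1 s + 84690.
So ω_n = √84690 = 291 rad/s and ζ = 303.1/(2·291) = 0.521.
%OS = 100 e^{−πζ/√(1−ζ²)} with ζ = 0.521 gives 14.7%.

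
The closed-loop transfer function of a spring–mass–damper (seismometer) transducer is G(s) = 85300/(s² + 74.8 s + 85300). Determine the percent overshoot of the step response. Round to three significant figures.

Comparing the denominator to s² + 2ζω_n s + ω_n²: ω_n = √85300 = 292 rad/s, and 2ζω_n = 74.8 so ζ = 74.8/(2·292) = 0.128.
%OS = 100 e^{−πζ/√(1−ζ²)} with ζ = 0.128 gives 66.7%.

%OS ≈ 66.7%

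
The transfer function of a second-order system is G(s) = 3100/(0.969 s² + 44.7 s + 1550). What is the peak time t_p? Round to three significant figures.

Dividing through by 0.969: denominator becomes s² + 46.13 s + 1600.
So ω_n = √1600 = 40.0 rad/s and ζ = 46.13/(2·40.0) = 0.577.
ω_d = 40.0·√(1 − 0.577²) = 32.7 rad/s. t_p = π/ω_d = 0.0961 s.

t_p ≈ 0.0961 s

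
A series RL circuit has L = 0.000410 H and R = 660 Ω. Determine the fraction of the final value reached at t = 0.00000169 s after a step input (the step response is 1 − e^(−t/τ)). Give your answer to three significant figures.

y/y_∞ ≈ 0.934

τ = L/R = 0.000410/660 = 0.000000621 s.
y(t)/y_∞ = 1 − e^(−t/τ) = 1 − e^(−0.00000169/0.000000621) = 1 − e^(−2.72) = 0.934.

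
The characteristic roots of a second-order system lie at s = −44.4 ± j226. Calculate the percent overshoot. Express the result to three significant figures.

%OS ≈ 53.9%

The poles are at −σ ± jω_d with σ = 44.4 and ω_d = 226, so ω_n = √(σ²+ω_d²) = 230 rad/s and ζ = σ/ω_n = 0.193.
%OS = 100·exp(−πζ/√(1−ζ²)) = 53.9%.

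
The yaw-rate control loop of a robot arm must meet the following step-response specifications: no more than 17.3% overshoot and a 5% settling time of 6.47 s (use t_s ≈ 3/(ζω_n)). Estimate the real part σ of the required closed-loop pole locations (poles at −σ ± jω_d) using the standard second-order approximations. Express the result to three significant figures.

The settling-time spec alone fixes σ = ζω_n = 3/t_s = 3/6.47 = 0.464.
(Overshoot then fixes ζ = 0.488 and hence ω_d = σ·√(1−ζ²)/ζ = 0.830 rad/s.)

σ ≈ 0.464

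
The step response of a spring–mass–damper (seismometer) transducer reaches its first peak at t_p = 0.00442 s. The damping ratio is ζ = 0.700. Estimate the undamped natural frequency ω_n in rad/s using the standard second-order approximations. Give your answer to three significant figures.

ω_n ≈ 995 rad/s

Peak time t_p = π/ω_d, so ω_d = π/t_p = π/0.00442 = 711 rad/s.
ω_n = ω_d/√(1−ζ²) = 711/√0.510 = 995 rad/s.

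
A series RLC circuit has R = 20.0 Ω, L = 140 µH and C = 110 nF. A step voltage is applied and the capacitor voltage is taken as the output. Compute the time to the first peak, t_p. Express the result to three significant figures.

t_p ≈ 0.0000128 s

For a series RLC circuit (capacitor voltage as output), ω_n = 1/√(LC) = 1/√(140 µH · 110 nF) = 255000 rad/s.
ζ = (R/2)·√(C/L) = (20.0/2)·√(110 nF/140 µH) = 0.280.
ω_d = ω_n√(1−ζ²) = 245000 rad/s. t_p = π/ω_d = 0.0000128 s.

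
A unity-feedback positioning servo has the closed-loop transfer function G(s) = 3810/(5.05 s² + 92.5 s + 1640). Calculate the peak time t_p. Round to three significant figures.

t_p ≈ 0.202 s

Dividing through by 5.05: denominator becomes s² + 18.32 s + 324.8.
So ω_n = √324.8 = 18.0 rad/s and ζ = 18.32/(2·18.0) = 0.508.
The damped frequency ω_d = ω_n√(1−ζ²) = 15.5 rad/s. t_p = π/ω_d = 0.202 s.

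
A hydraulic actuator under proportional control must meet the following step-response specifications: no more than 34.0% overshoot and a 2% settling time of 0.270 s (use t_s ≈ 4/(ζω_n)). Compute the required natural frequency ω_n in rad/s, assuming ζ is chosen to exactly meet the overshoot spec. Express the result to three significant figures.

ζ = −ln(OS)/√(π² + (ln OS)²). With OS = 0.340, ln OS = −1.079 and ζ = 1.079/3.322 = 0.325.
From t_s ≈ 4/(ζω_n): ω_n = 4/(ζ·t_s) = 4/(0.325·0.270) = 45.6 rad/s.

ω_n ≈ 45.6 rad/s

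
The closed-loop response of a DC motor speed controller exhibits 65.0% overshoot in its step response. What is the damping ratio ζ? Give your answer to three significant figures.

Inverting the overshoot relation: ζ = |ln 0.650|/√(π² + ln²0.650) = 0.136.

ζ ≈ 0.136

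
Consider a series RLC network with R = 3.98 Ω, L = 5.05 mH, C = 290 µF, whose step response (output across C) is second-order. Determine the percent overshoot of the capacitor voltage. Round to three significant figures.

For a series RLC circuit (capacitor voltage as output), ω_n = 1/√(LC) = 1/√(5.05 mH · 290 µF) = 826 rad/s.
ζ = (R/2)·√(C/L) = (3.98/2)·√(290 µF/5.05 mH) = 0.477.
%OS = 100·exp(−πζ/√(1−ζ²)) = 18.2%.

%OS ≈ 18.2%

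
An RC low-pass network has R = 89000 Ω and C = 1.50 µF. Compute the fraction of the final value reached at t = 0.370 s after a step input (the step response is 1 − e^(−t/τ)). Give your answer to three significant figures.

y/y_∞ ≈ 0.937

τ = RC = 89000 × 1.50 µF = 0.134 s.
y(t)/y_∞ = 1 − e^(−t/τ) = 1 − e^(−0.370/0.134) = 1 − e^(−2.77) = 0.937.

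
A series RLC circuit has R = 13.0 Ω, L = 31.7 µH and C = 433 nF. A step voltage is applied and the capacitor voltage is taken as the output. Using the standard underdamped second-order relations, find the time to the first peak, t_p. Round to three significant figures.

For a series RLC circuit (capacitor voltage as output), ω_n = 1/√(LC) = 1/√(31.7 µH · 433 nF) = 270000 rad/s.
ζ = (R/2)·√(C/L) = (13.0/2)·√(433 nF/31.7 µH) = 0.760.
The damped frequency ω_d = ω_n√(1−ζ²) = 176000 rad/s. t_p = π/ω_d = 0.0000179 s.

t_p ≈ 0.0000179 s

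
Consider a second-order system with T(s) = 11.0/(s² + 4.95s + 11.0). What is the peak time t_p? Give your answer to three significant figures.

ω_n = √11.0 = 3.32 rad/s; ζ = 4.95/(2·3.32) = 0.746.
ω_d = 3.32·√(1 − 0.746²) = 2.21 rad/s. Then t_p = π/ω_d = 1.42 s.

t_p ≈ 1.42 s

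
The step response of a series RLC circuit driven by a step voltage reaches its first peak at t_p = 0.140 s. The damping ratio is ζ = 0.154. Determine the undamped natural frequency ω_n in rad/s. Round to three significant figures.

Peak time t_p = π/ω_d, so ω_d = π/t_p = π/0.140 = 22.4 rad/s.
ω_n = ω_d/√(1−ζ²) = 22.4/√0.976 = 22.7 rad/s.

ω_n ≈ 22.7 rad/s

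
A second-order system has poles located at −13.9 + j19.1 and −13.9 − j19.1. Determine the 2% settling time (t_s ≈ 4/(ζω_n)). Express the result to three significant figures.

For poles at −σ ± jω_d, ζω_n = σ = 13.9, so t_s ≈ 4/σ = 0.288 s.

t_s ≈ 0.288 s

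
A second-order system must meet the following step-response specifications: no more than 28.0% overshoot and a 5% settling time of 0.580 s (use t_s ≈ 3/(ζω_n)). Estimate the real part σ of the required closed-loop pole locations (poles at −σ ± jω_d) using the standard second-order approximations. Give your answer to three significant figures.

σ ≈ 5.17

The settling-time spec alone fixes σ = ζω_n = 3/t_s = 3/0.580 = 5.17.
(Overshoot then fixes ζ = 0.376 and hence ω_d = σ·√(1−ζ²)/ζ = 12.8 rad/s.)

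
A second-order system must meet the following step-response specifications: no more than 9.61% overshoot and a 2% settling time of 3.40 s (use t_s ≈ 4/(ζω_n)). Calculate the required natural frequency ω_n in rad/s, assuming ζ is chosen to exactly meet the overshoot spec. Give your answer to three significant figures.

From %OS = 100·exp(−πζ/√(1−ζ²)), invert to get ζ = −ln(OS)/√(π² + ln²(OS)) with OS = 0.0961.
−ln 0.0961 = 2.342, so ζ = 2.342/√(π² + 5.487) = 0.598.
From t_s ≈ 4/(ζω_n): ω_n = 4/(ζ·t_s) = 4/(0.598·3.40) = 1.97 rad/s.

ω_n ≈ 1.97 rad/s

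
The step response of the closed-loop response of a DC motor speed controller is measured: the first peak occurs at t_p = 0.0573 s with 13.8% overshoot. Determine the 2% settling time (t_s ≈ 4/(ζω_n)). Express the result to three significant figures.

The overshoot fixes ζ = −ln(OS)/√(π²+ln²(OS)) = 0.533.
t_p = π/ω_d ⇒ ω_d = 54.8 rad/s; then ω_n = ω_d/√(1−ζ²) = 64.8 rad/s.
t_s ≈ 4/(ζω_n) = 4/(0.533·64.8) = 0.116 s.

t_s ≈ 0.116 s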